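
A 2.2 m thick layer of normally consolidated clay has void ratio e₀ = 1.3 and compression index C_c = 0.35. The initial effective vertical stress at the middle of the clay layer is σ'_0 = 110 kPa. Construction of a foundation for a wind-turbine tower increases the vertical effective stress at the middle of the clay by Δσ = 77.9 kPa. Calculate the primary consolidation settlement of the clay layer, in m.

Final effective stress: σ'_f = σ'_0 + Δσ = 110 + 77.9 = 187.9 kPa.
Normally consolidated clay, so the full stress increment lies on the virgin compression line:
S_c = C_c·H/(1+e₀)·log₁₀(σ'_f/σ'_0) = 0.35×2.2/(1+1.3)×log₁₀(187.9/110)
    = 0.33478 × 0.23253 = 0.07785 m

S_c ≈ 0.0778 m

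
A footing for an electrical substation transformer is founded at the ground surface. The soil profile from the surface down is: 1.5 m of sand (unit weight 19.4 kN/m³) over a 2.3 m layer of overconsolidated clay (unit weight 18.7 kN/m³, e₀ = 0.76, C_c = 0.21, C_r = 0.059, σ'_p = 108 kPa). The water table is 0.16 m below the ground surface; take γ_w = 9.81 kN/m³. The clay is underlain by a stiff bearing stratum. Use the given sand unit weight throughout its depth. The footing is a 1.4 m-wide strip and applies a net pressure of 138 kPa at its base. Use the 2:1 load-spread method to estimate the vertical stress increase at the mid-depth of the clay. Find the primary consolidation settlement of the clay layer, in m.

S_c ≈ 0.0347 m

Mid-depth of clay below the ground surface: z = 1.5 + 2.3/2 = 2.65 m.
Total vertical stress at mid-clay: σ_v = 19.4×1.5 + 18.7×1.15 = 50.605 kPa.
Pore pressure: u = 9.81×(2.65 − 0.16) = 24.427 kPa.
Initial effective stress: σ'_0 = σ_v − u = 50.605 − 24.427 = 26.178 kPa.
Stress increase at mid-clay by the 2:1 spreading method:
Δσ = qB/(B+z) = 138×1.4/(1.4+2.65) = 47.704 kPa
Final effective stress: σ'_f = 26.178 + 47.704 = 73.882 kPa.
σ'_f = 73.882 ≤ σ'_p = 108 kPa, so the clay remains overconsolidated and only the recompression index applies:
S_c = C_r·H/(1+e₀)·log₁₀(σ'_f/σ'_0) = 0.059×2.3/1.76×log₁₀(73.882/26.178)
    = 0.077101 × 0.4506 = 0.03474 m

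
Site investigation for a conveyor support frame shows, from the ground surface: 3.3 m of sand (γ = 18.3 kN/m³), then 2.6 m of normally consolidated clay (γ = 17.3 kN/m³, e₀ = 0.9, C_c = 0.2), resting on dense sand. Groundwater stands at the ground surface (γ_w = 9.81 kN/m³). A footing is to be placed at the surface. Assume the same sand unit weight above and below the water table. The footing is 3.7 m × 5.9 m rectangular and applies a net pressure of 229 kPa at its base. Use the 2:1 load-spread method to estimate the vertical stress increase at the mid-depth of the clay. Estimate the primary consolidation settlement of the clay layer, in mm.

Mid-depth of clay below the ground surface: z = 3.3 + 2.6/2 = 4.6 m.
Total vertical stress at mid-clay: σ_v = 18.3×3.3 + 17.3×1.3 = 82.88 kPa.
Pore pressure: u = 9.81×(4.6 − 0) = 45.126 kPa.
Initial effective stress: σ'_0 = σ_v − u = 82.88 − 45.126 = 37.754 kPa.
Stress increase at mid-clay by the 2:1 spreading method:
Δσ = qBL/((B+z)(L+z)) = 229×3.7×5.9/((3.7+4.6)(5.9+4.6)) = 57.362 kPa
Final effective stress: σ'_f = σ'_0 + Δσ = 37.754 + 57.362 = 95.116 kPa.
Normally consolidated clay, so the full stress increment lies on the virgin compression line:
S_c = C_c·H/(1+e₀)·log₁₀(σ'_f/σ'_0) = 0.2×2.6/(1+0.9)×log₁₀(95.116/37.754)
    = 0.27368 × 0.40129 = 0.1098 m

S_c ≈ 110 mm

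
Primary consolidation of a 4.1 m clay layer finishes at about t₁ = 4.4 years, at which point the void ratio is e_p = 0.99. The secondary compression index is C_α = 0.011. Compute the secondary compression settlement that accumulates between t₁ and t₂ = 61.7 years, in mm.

S_s ≈ 26 mm

Secondary compression: S_s = C_α·H/(1+e_p)·log₁₀(t₂/t₁)
S_s = 0.011×4.1/(1+0.99)×log₁₀(61.7/4.4)
    = 0.02266 × 1.147 = 0.02599 m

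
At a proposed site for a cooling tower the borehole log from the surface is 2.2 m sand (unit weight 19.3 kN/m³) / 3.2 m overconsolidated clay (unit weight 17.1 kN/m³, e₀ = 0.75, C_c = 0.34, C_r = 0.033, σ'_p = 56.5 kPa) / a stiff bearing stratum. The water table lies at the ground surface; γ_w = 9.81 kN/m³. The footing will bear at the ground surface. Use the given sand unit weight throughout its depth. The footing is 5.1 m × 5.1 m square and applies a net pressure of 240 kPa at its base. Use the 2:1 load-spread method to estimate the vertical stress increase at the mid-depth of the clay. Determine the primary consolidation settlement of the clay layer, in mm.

Mid-depth of clay below the ground surface: z = 2.2 + 3.2/2 = 3.8 m.
Total vertical stress at mid-clay: σ_v = 19.3×2.2 + 17.1×1.6 = 69.82 kPa.
Pore pressure: u = 9.81×(3.8 − 0) = 37.278 kPa.
Initial effective stress: σ'_0 = σ_v − u = 69.82 − 37.278 = 32.542 kPa.
Stress increase at mid-clay by the 2:1 spreading method:
Δσ = qBL/((B+z)(L+z)) = 240×5.1×5.1/((5.1+3.8)(5.1+3.8)) = 78.808 kPa
Final effective stress: σ'_f = 32.542 + 78.808 = 111.35 kPa.
σ'_f = 111.35 > σ'_p = 56.5 kPa, so the stress path crosses the preconsolidation pressure — recompression up to σ'_p, then virgin compression beyond:
S_c = H/(1+e₀)·[C_r·log₁₀(σ'_p/σ'_0) + C_c·log₁₀(σ'_f/σ'_p)]
    = 3.2/1.75 × [0.033×log₁₀(56.5/32.542) + 0.34×log₁₀(111.35/56.5)]
    = 1.8286 × [0.0079069 + 0.10018] = 0.1976 m

S_c ≈ 198 mm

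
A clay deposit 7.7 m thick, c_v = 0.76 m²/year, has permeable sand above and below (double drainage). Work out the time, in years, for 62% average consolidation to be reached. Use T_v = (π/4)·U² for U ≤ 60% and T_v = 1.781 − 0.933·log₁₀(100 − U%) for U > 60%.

Drainage path length: H_d = H/2 = 3.85 m (double drainage).
U > 60%: T_v = 1.781 − 0.933·log₁₀(100 − 62) = 0.30706.
t = T_v·H_d²/c_v = 0.30706×3.85²/0.76 = 5.989 years.

t ≈ 5.99 years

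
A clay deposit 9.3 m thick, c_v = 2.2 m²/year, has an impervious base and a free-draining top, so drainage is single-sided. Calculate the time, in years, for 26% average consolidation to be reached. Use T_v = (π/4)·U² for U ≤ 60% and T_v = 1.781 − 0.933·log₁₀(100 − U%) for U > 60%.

Drainage path length: H_d = H = 9.3 m (single drainage).
U ≤ 60%: T_v = (π/4)·U² = (π/4)×0.26² = 0.053093.
t = T_v·H_d²/c_v = 0.053093×9.3²/2.2 = 2.087 years.

t ≈ 2.09 years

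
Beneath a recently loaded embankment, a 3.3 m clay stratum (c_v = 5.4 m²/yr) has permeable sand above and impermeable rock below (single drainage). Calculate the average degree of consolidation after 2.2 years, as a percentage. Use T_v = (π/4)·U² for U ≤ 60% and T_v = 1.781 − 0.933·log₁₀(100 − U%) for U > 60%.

Drainage path length: H_d = H = 3.3 m (single drainage).
T_v = c_v·t/H_d² = 5.4×2.2/3.3² = 1.0909.
T_v = 1.0909 corresponds to the U > 60% branch:
U = 1 − 10^((1.781 − T_v)/0.933)/100 = 0.9451

U ≈ 94.5 %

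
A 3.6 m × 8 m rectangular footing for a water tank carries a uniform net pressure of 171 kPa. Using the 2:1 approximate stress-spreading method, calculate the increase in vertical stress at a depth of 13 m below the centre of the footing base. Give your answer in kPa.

Δσ_z ≈ 14.1 kPa

By the 2:1 method the load spreads at 1 horizontal : 2 vertical, so at depth z the loaded area has grown by z in each plan dimension:
Δσ = qBL/((B+z)(L+z)) = 171×3.6×8/((3.6+13)(8+13)) = 14.127 kPa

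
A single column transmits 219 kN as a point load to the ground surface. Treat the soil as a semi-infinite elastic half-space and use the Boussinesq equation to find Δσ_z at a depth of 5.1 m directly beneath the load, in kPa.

Boussinesq vertical stress below a point load on an elastic half-space:
Δσ_z = 3P/(2πz²) · [1 + (r/z)²]^(−5/2)
r/z = 0/5.1 = 0; [1+(r/z)²]^(−5/2) = 1.
Δσ_z = 3×219/(2π×5.1²) × 1 = 4.0202 × 1 = 4.02 kPa

Δσ_z ≈ 4.02 kPa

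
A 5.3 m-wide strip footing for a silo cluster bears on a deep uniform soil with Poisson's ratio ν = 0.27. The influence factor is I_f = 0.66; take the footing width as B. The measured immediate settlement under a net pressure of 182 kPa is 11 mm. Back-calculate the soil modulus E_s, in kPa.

E_s ≈ 53700 kPa

S_e = q·B·(1−ν²)/E_s · I_f  ⇒  E_s = q·B·(1−ν²)·I_f / S_e.
E_s = 182 × 5.3 × 0.9271 × 0.66 / 0.011 = 53660 kPa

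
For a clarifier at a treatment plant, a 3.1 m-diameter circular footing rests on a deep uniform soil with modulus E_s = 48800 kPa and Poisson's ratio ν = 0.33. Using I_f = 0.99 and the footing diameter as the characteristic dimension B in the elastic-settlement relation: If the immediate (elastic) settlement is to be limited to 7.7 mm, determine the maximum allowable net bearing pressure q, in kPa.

q ≈ 137 kPa

S_e = q·B·(1−ν²)/E_s · I_f  ⇒  q = S_e·E_s / (B·(1−ν²)·I_f).
q = 0.0077 × 48800 / (3.1 × 0.8911 × 0.99) = 137.4 kPa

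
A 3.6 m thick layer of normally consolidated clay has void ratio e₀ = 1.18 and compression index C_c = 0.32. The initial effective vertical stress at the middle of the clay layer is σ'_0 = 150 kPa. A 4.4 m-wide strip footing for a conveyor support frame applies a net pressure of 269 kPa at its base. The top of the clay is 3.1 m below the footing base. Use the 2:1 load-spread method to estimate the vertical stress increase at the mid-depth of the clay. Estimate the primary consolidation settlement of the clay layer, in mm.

S_c ≈ 141 mm

Mid-depth of clay below the footing base: z = 3.1 + 3.6/2 = 4.9 m.
Stress increase at mid-clay by the 2:1 spreading method:
Δσ = qB/(B+z) = 269×4.4/(4.4+4.9) = 127.27 kPa
Final effective stress: σ'_f = σ'_0 + Δσ = 150 + 127.27 = 277.27 kPa.
Normally consolidated clay, so the full stress increment lies on the virgin compression line:
S_c = C_c·H/(1+e₀)·log₁₀(σ'_f/σ'_0) = 0.32×3.6/(1+1.18)×log₁₀(277.27/150)
    = 0.52844 × 0.26681 = 0.141 m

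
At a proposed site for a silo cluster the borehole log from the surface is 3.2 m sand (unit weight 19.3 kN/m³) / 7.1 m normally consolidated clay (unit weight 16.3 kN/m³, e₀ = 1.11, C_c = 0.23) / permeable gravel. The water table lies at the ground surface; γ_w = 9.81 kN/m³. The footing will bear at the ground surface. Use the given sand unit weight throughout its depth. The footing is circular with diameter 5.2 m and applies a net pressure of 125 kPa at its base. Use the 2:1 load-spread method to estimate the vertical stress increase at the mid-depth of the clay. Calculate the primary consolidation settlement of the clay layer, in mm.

Mid-depth of clay below the ground surface: z = 3.2 + 7.1/2 = 6.75 m.
Total vertical stress at mid-clay: σ_v = 19.3×3.2 + 16.3×3.55 = 119.62 kPa.
Pore pressure: u = 9.81×(6.75 − 0) = 66.218 kPa.
Initial effective stress: σ'_0 = σ_v − u = 119.62 − 66.218 = 53.402 kPa.
Stress increase at mid-clay by the 2:1 spreading method:
Δσ ≈ qD²/(D+z)² = 125×5.2²/(5.2+6.75)² = 23.669 kPa
Final effective stress: σ'_f = σ'_0 + Δσ = 53.402 + 23.669 = 77.071 kPa.
Normally consolidated clay, so the full stress increment lies on the virgin compression line:
S_c = C_c·H/(1+e₀)·log₁₀(σ'_f/σ'_0) = 0.23×7.1/(1+1.11)×log₁₀(77.071/53.402)
    = 0.77393 × 0.15933 = 0.1233 m

S_c ≈ 123 mm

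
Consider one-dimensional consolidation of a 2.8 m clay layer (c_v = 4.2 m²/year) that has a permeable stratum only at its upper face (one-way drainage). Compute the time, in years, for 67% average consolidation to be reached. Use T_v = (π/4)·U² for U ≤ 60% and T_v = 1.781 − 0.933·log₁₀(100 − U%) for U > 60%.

Drainage path length: H_d = H = 2.8 m (single drainage).
U > 60%: T_v = 1.781 − 0.933·log₁₀(100 − 67) = 0.36423.
t = T_v·H_d²/c_v = 0.36423×2.8²/4.2 = 0.6799 years.

t ≈ 0.68 years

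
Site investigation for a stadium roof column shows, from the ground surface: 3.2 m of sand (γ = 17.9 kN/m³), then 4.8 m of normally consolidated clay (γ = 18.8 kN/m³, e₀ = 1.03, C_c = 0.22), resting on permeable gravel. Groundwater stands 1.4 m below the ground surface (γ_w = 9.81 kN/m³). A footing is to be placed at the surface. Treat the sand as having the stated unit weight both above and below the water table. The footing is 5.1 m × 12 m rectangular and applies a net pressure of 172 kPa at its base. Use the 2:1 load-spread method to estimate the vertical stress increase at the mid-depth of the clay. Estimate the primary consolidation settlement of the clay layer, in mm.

Mid-depth of clay below the ground surface: z = 3.2 + 4.8/2 = 5.6 m.
Total vertical stress at mid-clay: σ_v = 17.9×3.2 + 18.8×2.4 = 102.4 kPa.
Pore pressure: u = 9.81×(5.6 − 1.4) = 41.202 kPa.
Initial effective stress: σ'_0 = σ_v − u = 102.4 − 41.202 = 61.198 kPa.
Stress increase at mid-clay by the 2:1 spreading method:
Δσ = qBL/((B+z)(L+z)) = 172×5.1×12/((5.1+5.6)(12+5.6)) = 55.896 kPa
Final effective stress: σ'_f = σ'_0 + Δσ = 61.198 + 55.896 = 117.09 kPa.
Normally consolidated clay, so the full stress increment lies on the virgin compression line:
S_c = C_c·H/(1+e₀)·log₁₀(σ'_f/σ'_0) = 0.22×4.8/(1+1.03)×log₁₀(117.09/61.198)
    = 0.5202 × 0.28178 = 0.1466 m

S_c ≈ 147 mm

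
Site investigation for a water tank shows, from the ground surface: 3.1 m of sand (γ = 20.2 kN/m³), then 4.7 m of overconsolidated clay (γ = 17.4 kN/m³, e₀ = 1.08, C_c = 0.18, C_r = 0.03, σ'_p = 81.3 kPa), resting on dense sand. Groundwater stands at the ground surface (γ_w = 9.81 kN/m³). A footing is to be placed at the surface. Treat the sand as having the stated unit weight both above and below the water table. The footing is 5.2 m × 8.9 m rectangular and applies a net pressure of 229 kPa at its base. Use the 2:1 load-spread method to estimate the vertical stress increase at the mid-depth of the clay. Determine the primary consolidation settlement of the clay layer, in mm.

S_c ≈ 82.2 mm

Mid-depth of clay below the ground surface: z = 3.1 + 4.7/2 = 5.45 m.
Total vertical stress at mid-clay: σ_v = 20.2×3.1 + 17.4×2.35 = 103.51 kPa.
Pore pressure: u = 9.81×(5.45 − 0) = 53.465 kPa.
Initial effective stress: σ'_0 = σ_v − u = 103.51 − 53.465 = 50.045 kPa.
Stress increase at mid-clay by the 2:1 spreading method:
Δσ = qBL/((B+z)(L+z)) = 229×5.2×8.9/((5.2+5.45)(8.9+5.45)) = 69.347 kPa
Final effective stress: σ'_f = 50.045 + 69.347 = 119.39 kPa.
σ'_f = 119.39 > σ'_p = 81.3 kPa, so the stress path crosses the preconsolidation pressure — recompression up to σ'_p, then virgin compression beyond:
S_c = H/(1+e₀)·[C_r·log₁₀(σ'_p/σ'_0) + C_c·log₁₀(σ'_f/σ'_p)]
    = 4.7/2.08 × [0.03×log₁₀(81.3/50.045) + 0.18×log₁₀(119.39/81.3)]
    = 2.2596 × [0.0063219 + 0.030038] = 0.08216 m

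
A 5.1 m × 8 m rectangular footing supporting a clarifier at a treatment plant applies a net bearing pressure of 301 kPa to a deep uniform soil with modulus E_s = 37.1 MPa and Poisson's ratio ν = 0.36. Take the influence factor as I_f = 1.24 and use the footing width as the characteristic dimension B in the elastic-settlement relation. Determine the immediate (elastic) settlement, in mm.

S_e ≈ 44.7 mm

Immediate (elastic) settlement: S_e = q·B·(1−ν²)/E_s · I_f.
E_s = 37.1 MPa = 37100 kPa.
S_e = 301 × 5.1 × (1 − 0.36²) / 37100 × 1.24
    = 301 × 5.1 × 0.8704 / 37100 × 1.24
    = 0.04466 m = 44.66 mm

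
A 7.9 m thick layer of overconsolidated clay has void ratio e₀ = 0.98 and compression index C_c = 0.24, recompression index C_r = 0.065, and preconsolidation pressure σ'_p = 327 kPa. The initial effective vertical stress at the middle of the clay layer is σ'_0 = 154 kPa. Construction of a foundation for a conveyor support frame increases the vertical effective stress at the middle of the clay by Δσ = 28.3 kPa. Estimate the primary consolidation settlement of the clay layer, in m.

S_c ≈ 0.019 m

Final effective stress: σ'_f = 154 + 28.3 = 182.3 kPa.
σ'_f = 182.3 ≤ σ'_p = 327 kPa, so the clay remains overconsolidated and only the recompression index applies:
S_c = C_r·H/(1+e₀)·log₁₀(σ'_f/σ'_0) = 0.065×7.9/1.98×log₁₀(182.3/154)
    = 0.25934 × 0.073266 = 0.019 m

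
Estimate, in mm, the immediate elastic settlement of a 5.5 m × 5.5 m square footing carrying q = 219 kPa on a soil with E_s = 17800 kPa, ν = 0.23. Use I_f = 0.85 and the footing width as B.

Immediate (elastic) settlement: S_e = q·B·(1−ν²)/E_s · I_f.
S_e = 219 × 5.5 × (1 − 0.23²) / 17800 × 0.85
    = 219 × 5.5 × 0.9471 / 17800 × 0.85
    = 0.05448 m = 54.48 mm

S_e ≈ 54.5 mm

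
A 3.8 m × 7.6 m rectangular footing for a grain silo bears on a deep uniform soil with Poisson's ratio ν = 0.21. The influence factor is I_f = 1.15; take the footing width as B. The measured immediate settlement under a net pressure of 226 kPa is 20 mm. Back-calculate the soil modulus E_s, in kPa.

E_s ≈ 47200 kPa

S_e = q·B·(1−ν²)/E_s · I_f  ⇒  E_s = q·B·(1−ν²)·I_f / S_e.
E_s = 226 × 3.8 × 0.9559 × 1.15 / 0.02 = 47200 kPa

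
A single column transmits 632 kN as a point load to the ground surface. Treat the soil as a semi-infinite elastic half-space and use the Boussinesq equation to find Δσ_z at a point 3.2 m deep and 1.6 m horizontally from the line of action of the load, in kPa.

Δσ_z ≈ 16.9 kPa

Boussinesq vertical stress below a point load on an elastic half-space:
Δσ_z = 3P/(2πz²) · [1 + (r/z)²]^(−5/2)
r/z = 1.6/3.2 = 0.5; [1+(r/z)²]^(−5/2) = 0.57243.
Δσ_z = 3×632/(2π×3.2²) × 0.57243 = 29.469 × 0.57243 = 16.87 kPa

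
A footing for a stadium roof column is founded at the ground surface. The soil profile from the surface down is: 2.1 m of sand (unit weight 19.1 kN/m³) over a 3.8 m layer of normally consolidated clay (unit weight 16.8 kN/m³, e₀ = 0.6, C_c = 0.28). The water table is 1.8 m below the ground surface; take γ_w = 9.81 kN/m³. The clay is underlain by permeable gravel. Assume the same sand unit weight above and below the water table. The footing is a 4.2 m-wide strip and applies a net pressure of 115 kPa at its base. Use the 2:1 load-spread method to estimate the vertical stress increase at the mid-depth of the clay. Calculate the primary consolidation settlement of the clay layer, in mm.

S_c ≈ 223 mm

Mid-depth of clay below the ground surface: z = 2.1 + 3.8/2 = 4 m.
Total vertical stress at mid-clay: σ_v = 19.1×2.1 + 16.8×1.9 = 72.03 kPa.
Pore pressure: u = 9.81×(4 − 1.8) = 21.582 kPa.
Initial effective stress: σ'_0 = σ_v − u = 72.03 − 21.582 = 50.448 kPa.
Stress increase at mid-clay by the 2:1 spreading method:
Δσ = qB/(B+z) = 115×4.2/(4.2+4) = 58.902 kPa
Final effective stress: σ'_f = σ'_0 + Δσ = 50.448 + 58.902 = 109.35 kPa.
Normally consolidated clay, so the full stress increment lies on the virgin compression line:
S_c = C_c·H/(1+e₀)·log₁₀(σ'_f/σ'_0) = 0.28×3.8/(1+0.6)×log₁₀(109.35/50.448)
    = 0.665 × 0.33597 = 0.2234 m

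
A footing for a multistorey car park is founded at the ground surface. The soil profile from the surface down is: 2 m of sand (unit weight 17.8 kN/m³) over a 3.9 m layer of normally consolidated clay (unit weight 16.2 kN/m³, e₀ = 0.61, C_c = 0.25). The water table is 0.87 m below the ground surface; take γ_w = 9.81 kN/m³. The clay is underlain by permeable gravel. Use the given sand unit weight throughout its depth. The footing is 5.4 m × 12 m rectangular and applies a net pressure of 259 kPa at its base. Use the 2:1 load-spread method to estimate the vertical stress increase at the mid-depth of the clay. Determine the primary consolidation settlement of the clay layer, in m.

Mid-depth of clay below the ground surface: z = 2 + 3.9/2 = 3.95 m.
Total vertical stress at mid-clay: σ_v = 17.8×2 + 16.2×1.95 = 67.19 kPa.
Pore pressure: u = 9.81×(3.95 − 0.87) = 30.215 kPa.
Initial effective stress: σ'_0 = σ_v − u = 67.19 − 30.215 = 36.975 kPa.
Stress increase at mid-clay by the 2:1 spreading method:
Δσ = qBL/((B+z)(L+z)) = 259×5.4×12/((5.4+3.95)(12+3.95)) = 112.54 kPa
Final effective stress: σ'_f = σ'_0 + Δσ = 36.975 + 112.54 = 149.52 kPa.
Normally consolidated clay, so the full stress increment lies on the virgin compression line:
S_c = C_c·H/(1+e₀)·log₁₀(σ'_f/σ'_0) = 0.25×3.9/(1+0.61)×log₁₀(149.52/36.975)
    = 0.60559 × 0.60679 = 0.3675 m

S_c ≈ 0.367 m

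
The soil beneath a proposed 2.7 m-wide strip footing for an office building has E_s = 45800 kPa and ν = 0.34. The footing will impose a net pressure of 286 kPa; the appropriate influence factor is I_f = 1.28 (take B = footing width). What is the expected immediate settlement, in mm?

S_e ≈ 19.1 mm

Immediate (elastic) settlement: S_e = q·B·(1−ν²)/E_s · I_f.
S_e = 286 × 2.7 × (1 − 0.34²) / 45800 × 1.28
    = 286 × 2.7 × 0.8844 / 45800 × 1.28
    = 0.01909 m = 19.09 mm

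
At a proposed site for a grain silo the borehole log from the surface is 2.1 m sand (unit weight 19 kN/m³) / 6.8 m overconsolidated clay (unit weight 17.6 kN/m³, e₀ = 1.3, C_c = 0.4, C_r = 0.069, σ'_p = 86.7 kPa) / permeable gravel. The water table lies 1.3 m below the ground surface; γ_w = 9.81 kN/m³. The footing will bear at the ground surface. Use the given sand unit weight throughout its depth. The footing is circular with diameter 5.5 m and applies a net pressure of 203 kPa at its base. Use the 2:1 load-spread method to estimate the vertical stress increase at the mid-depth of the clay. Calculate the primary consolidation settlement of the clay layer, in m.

S_c ≈ 0.154 m

Mid-depth of clay below the ground surface: z = 2.1 + 6.8/2 = 5.5 m.
Total vertical stress at mid-clay: σ_v = 19×2.1 + 17.6×3.4 = 99.74 kPa.
Pore pressure: u = 9.81×(5.5 − 1.3) = 41.202 kPa.
Initial effective stress: σ'_0 = σ_v − u = 99.74 − 41.202 = 58.538 kPa.
Stress increase at mid-clay by the 2:1 spreading method:
Δσ ≈ qD²/(D+z)² = 203×5.5²/(5.5+5.5)² = 50.75 kPa
Final effective stress: σ'_f = 58.538 + 50.75 = 109.29 kPa.
σ'_f = 109.29 > σ'_p = 86.7 kPa, so the stress path crosses the preconsolidation pressure — recompression up to σ'_p, then virgin compression beyond:
S_c = H/(1+e₀)·[C_r·log₁₀(σ'_p/σ'_0) + C_c·log₁₀(σ'_f/σ'_p)]
    = 6.8/2.3 × [0.069×log₁₀(86.7/58.538) + 0.4×log₁₀(109.29/86.7)]
    = 2.9565 × [0.01177 + 0.040225] = 0.1537 m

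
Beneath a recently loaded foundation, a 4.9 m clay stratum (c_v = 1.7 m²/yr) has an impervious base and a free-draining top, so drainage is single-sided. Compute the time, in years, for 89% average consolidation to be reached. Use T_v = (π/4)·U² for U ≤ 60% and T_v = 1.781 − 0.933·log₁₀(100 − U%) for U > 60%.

t ≈ 11.4 years

Drainage path length: H_d = H = 4.9 m (single drainage).
U > 60%: T_v = 1.781 − 0.933·log₁₀(100 − 89) = 0.80938.
t = T_v·H_d²/c_v = 0.80938×4.9²/1.7 = 11.43 years.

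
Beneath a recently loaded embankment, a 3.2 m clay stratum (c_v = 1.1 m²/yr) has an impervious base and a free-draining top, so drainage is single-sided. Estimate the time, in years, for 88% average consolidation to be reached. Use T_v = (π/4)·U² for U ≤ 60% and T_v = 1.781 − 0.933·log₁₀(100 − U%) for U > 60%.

Drainage path length: H_d = H = 3.2 m (single drainage).
U > 60%: T_v = 1.781 − 0.933·log₁₀(100 − 88) = 0.77412.
t = T_v·H_d²/c_v = 0.77412×3.2²/1.1 = 7.206 years.

t ≈ 7.21 years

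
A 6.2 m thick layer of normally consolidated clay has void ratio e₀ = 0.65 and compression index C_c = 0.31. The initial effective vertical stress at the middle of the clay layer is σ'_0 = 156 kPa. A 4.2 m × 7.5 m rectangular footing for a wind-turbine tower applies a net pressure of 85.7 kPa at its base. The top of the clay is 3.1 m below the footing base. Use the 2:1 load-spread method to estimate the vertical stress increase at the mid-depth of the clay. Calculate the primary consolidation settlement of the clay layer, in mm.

S_c ≈ 58 mm

Mid-depth of clay below the footing base: z = 3.1 + 6.2/2 = 6.2 m.
Stress increase at mid-clay by the 2:1 spreading method:
Δσ = qBL/((B+z)(L+z)) = 85.7×4.2×7.5/((4.2+6.2)(7.5+6.2)) = 18.947 kPa
Final effective stress: σ'_f = σ'_0 + Δσ = 156 + 18.947 = 174.95 kPa.
Normally consolidated clay, so the full stress increment lies on the virgin compression line:
S_c = C_c·H/(1+e₀)·log₁₀(σ'_f/σ'_0) = 0.31×6.2/(1+0.65)×log₁₀(174.95/156)
    = 1.1648 × 0.049789 = 0.05799 m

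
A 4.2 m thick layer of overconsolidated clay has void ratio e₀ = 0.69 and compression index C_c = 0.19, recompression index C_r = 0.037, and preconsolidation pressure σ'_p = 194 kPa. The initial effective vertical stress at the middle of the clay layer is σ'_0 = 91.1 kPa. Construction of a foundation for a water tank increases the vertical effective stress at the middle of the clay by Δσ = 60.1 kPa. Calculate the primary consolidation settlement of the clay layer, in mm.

Final effective stress: σ'_f = 91.1 + 60.1 = 151.2 kPa.
σ'_f = 151.2 ≤ σ'_p = 194 kPa, so the clay remains overconsolidated and only the recompression index applies:
S_c = C_r·H/(1+e₀)·log₁₀(σ'_f/σ'_0) = 0.037×4.2/1.69×log₁₀(151.2/91.1)
    = 0.091952 × 0.22003 = 0.02023 m

S_c ≈ 20.2 mm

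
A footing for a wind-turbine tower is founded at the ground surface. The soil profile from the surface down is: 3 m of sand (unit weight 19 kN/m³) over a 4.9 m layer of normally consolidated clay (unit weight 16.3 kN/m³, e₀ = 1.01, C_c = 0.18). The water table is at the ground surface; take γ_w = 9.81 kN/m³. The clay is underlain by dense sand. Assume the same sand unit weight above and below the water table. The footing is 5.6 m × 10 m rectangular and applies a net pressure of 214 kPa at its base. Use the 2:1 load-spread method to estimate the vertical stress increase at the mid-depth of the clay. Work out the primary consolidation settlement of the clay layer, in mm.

S_c ≈ 183 mm

Mid-depth of clay below the ground surface: z = 3 + 4.9/2 = 5.45 m.
Total vertical stress at mid-clay: σ_v = 19×3 + 16.3×2.45 = 96.935 kPa.
Pore pressure: u = 9.81×(5.45 − 0) = 53.465 kPa.
Initial effective stress: σ'_0 = σ_v − u = 96.935 − 53.465 = 43.47 kPa.
Stress increase at mid-clay by the 2:1 spreading method:
Δσ = qBL/((B+z)(L+z)) = 214×5.6×10/((5.6+5.45)(10+5.45)) = 70.196 kPa
Final effective stress: σ'_f = σ'_0 + Δσ = 43.47 + 70.196 = 113.67 kPa.
Normally consolidated clay, so the full stress increment lies on the virgin compression line:
S_c = C_c·H/(1+e₀)·log₁₀(σ'_f/σ'_0) = 0.18×4.9/(1+1.01)×log₁₀(113.67/43.47)
    = 0.43881 × 0.41746 = 0.1832 m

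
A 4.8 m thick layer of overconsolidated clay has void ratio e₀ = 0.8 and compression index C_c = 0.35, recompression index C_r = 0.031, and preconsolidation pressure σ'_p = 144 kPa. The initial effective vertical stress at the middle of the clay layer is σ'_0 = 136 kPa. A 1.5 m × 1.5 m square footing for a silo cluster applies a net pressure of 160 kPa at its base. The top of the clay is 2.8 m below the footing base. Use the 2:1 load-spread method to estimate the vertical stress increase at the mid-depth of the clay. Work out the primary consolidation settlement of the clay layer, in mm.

S_c ≈ 2.11 mm

Mid-depth of clay below the footing base: z = 2.8 + 4.8/2 = 5.2 m.
Stress increase at mid-clay by the 2:1 spreading method:
Δσ = qBL/((B+z)(L+z)) = 160×1.5×1.5/((1.5+5.2)(1.5+5.2)) = 8.0196 kPa
Final effective stress: σ'_f = 136 + 8.0196 = 144.02 kPa.
σ'_f = 144.02 > σ'_p = 144 kPa, so the stress path crosses the preconsolidation pressure — recompression up to σ'_p, then virgin compression beyond:
S_c = H/(1+e₀)·[C_r·log₁₀(σ'_p/σ'_0) + C_c·log₁₀(σ'_f/σ'_p)]
    = 4.8/1.8 × [0.031×log₁₀(144/136) + 0.35×log₁₀(144.02/144)]
    = 2.6667 × [0.00076953 + 2.111e-05] = 0.002108 m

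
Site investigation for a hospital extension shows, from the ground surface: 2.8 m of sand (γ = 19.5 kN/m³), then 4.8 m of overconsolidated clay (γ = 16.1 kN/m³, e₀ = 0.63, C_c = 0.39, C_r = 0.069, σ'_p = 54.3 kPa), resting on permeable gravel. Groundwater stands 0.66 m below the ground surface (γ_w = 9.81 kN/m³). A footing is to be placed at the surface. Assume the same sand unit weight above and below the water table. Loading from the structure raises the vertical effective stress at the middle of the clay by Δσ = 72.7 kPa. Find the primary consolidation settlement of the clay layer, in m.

Mid-depth of clay below the ground surface: z = 2.8 + 4.8/2 = 5.2 m.
Total vertical stress at mid-clay: σ_v = 19.5×2.8 + 16.1×2.4 = 93.24 kPa.
Pore pressure: u = 9.81×(5.2 − 0.66) = 44.537 kPa.
Initial effective stress: σ'_0 = σ_v − u = 93.24 − 44.537 = 48.703 kPa.
Final effective stress: σ'_f = 48.703 + 72.7 = 121.4 kPa.
σ'_f = 121.4 > σ'_p = 54.3 kPa, so the stress path crosses the preconsolidation pressure — recompression up to σ'_p, then virgin compression beyond:
S_c = H/(1+e₀)·[C_r·log₁₀(σ'_p/σ'_0) + C_c·log₁₀(σ'_f/σ'_p)]
    = 4.8/1.63 × [0.069×log₁₀(54.3/48.703) + 0.39×log₁₀(121.4/54.3)]
    = 2.9448 × [0.0032598 + 0.13627] = 0.4109 m

S_c ≈ 0.411 m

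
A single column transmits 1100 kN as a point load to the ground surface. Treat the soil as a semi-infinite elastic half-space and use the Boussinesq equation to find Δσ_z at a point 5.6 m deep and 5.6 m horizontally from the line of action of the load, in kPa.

Boussinesq vertical stress below a point load on an elastic half-space:
Δσ_z = 3P/(2πz²) · [1 + (r/z)²]^(−5/2)
r/z = 5.6/5.6 = 1; [1+(r/z)²]^(−5/2) = 0.17678.
Δσ_z = 3×1100/(2π×5.6²) × 0.17678 = 16.748 × 0.17678 = 2.961 kPa

Δσ_z ≈ 2.96 kPa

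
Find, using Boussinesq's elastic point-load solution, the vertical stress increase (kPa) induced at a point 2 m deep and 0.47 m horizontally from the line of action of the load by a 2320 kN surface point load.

Δσ_z ≈ 242 kPa

Boussinesq vertical stress below a point load on an elastic half-space:
Δσ_z = 3P/(2πz²) · [1 + (r/z)²]^(−5/2)
r/z = 0.47/2 = 0.235; [1+(r/z)²]^(−5/2) = 0.87425.
Δσ_z = 3×2320/(2π×2²) × 0.87425 = 276.93 × 0.87425 = 242.1 kPa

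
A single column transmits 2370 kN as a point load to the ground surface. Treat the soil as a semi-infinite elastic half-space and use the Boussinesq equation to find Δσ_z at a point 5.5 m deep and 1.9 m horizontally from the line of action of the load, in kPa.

Boussinesq vertical stress below a point load on an elastic half-space:
Δσ_z = 3P/(2πz²) · [1 + (r/z)²]^(−5/2)
r/z = 1.9/5.5 = 0.34545; [1+(r/z)²]^(−5/2) = 0.75439.
Δσ_z = 3×2370/(2π×5.5²) × 0.75439 = 37.408 × 0.75439 = 28.22 kPa

Δσ_z ≈ 28.2 kPa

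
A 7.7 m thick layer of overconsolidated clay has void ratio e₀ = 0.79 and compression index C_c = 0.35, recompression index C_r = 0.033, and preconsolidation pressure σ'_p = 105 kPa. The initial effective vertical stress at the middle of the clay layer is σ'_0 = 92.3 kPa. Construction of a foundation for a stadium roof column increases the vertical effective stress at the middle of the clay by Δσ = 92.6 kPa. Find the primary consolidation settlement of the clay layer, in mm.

Final effective stress: σ'_f = 92.3 + 92.6 = 184.9 kPa.
σ'_f = 184.9 > σ'_p = 105 kPa, so the stress path crosses the preconsolidation pressure — recompression up to σ'_p, then virgin compression beyond:
S_c = H/(1+e₀)·[C_r·log₁₀(σ'_p/σ'_0) + C_c·log₁₀(σ'_f/σ'_p)]
    = 7.7/1.79 × [0.033×log₁₀(105/92.3) + 0.35×log₁₀(184.9/105)]
    = 4.3017 × [0.0018476 + 0.086012] = 0.3779 m

S_c ≈ 378 mm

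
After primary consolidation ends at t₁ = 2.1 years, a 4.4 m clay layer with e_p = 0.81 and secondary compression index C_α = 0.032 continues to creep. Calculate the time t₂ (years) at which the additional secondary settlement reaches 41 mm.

S_s = C_α·H/(1+e_p)·log₁₀(t₂/t₁) ⇒ log₁₀(t₂/t₁) = S_s·(1+e_p)/(C_α·H).
log₁₀(t₂/t₁) = 0.041 × (1+0.81) / (0.032×4.4) = 0.5271
t₂ = t₁ × 10^0.5271 = 2.1 × 3.366 = 7.068 years

t₂ ≈ 7.07 years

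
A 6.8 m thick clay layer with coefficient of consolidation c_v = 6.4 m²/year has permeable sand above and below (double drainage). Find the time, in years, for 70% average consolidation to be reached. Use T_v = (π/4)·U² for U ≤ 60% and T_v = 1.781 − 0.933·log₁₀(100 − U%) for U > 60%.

t ≈ 0.728 years

Drainage path length: H_d = H/2 = 3.4 m (double drainage).
U > 60%: T_v = 1.781 − 0.933·log₁₀(100 − 70) = 0.40285.
t = T_v·H_d²/c_v = 0.40285×3.4²/6.4 = 0.7276 years.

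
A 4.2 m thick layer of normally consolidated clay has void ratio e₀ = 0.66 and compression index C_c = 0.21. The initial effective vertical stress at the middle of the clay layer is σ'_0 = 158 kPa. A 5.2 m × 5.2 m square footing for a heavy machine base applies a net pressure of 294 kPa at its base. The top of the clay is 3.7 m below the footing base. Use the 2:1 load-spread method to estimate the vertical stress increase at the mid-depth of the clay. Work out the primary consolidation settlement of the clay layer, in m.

S_c ≈ 0.0802 m

Mid-depth of clay below the footing base: z = 3.7 + 4.2/2 = 5.8 m.
Stress increase at mid-clay by the 2:1 spreading method:
Δσ = qBL/((B+z)(L+z)) = 294×5.2×5.2/((5.2+5.8)(5.2+5.8)) = 65.7 kPa
Final effective stress: σ'_f = σ'_0 + Δσ = 158 + 65.7 = 223.7 kPa.
Normally consolidated clay, so the full stress increment lies on the virgin compression line:
S_c = C_c·H/(1+e₀)·log₁₀(σ'_f/σ'_0) = 0.21×4.2/(1+0.66)×log₁₀(223.7/158)
    = 0.53133 × 0.15101 = 0.08024 m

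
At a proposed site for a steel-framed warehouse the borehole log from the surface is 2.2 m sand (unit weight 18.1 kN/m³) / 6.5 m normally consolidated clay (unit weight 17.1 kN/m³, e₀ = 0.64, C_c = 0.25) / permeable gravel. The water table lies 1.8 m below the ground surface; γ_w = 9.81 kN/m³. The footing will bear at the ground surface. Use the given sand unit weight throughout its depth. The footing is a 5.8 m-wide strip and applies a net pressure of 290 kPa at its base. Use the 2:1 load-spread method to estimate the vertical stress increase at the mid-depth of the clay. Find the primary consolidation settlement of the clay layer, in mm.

S_c ≈ 540 mm

Mid-depth of clay below the ground surface: z = 2.2 + 6.5/2 = 5.45 m.
Total vertical stress at mid-clay: σ_v = 18.1×2.2 + 17.1×3.25 = 95.395 kPa.
Pore pressure: u = 9.81×(5.45 − 1.8) = 35.806 kPa.
Initial effective stress: σ'_0 = σ_v − u = 95.395 − 35.806 = 59.589 kPa.
Stress increase at mid-clay by the 2:1 spreading method:
Δσ = qB/(B+z) = 290×5.8/(5.8+5.45) = 149.51 kPa
Final effective stress: σ'_f = σ'_0 + Δσ = 59.589 + 149.51 = 209.1 kPa.
Normally consolidated clay, so the full stress increment lies on the virgin compression line:
S_c = C_c·H/(1+e₀)·log₁₀(σ'_f/σ'_0) = 0.25×6.5/(1+0.64)×log₁₀(209.1/59.589)
    = 0.99085 × 0.54519 = 0.5402 m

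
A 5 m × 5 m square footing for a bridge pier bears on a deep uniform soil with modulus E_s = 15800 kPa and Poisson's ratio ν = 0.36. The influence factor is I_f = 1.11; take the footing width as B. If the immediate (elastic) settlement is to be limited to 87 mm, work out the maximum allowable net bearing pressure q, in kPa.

S_e = q·B·(1−ν²)/E_s · I_f  ⇒  q = S_e·E_s / (B·(1−ν²)·I_f).
q = 0.087 × 15800 / (5 × 0.8704 × 1.11) = 284.6 kPa

q ≈ 285 kPa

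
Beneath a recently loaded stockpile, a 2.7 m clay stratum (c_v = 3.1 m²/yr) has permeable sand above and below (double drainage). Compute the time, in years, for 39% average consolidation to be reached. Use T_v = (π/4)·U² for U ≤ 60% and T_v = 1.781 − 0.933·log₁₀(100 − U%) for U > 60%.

Drainage path length: H_d = H/2 = 1.35 m (double drainage).
U ≤ 60%: T_v = (π/4)·U² = (π/4)×0.39² = 0.11946.
t = T_v·H_d²/c_v = 0.11946×1.35²/3.1 = 0.07023 years.

t ≈ 0.0702 years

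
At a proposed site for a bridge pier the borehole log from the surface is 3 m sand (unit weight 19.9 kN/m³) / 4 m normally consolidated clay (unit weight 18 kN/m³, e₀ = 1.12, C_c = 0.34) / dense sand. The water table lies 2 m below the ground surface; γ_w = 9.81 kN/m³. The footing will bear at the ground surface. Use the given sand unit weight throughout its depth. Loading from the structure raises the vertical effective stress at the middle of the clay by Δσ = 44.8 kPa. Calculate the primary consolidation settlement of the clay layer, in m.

S_c ≈ 0.144 m

Mid-depth of clay below the ground surface: z = 3 + 4/2 = 5 m.
Total vertical stress at mid-clay: σ_v = 19.9×3 + 18×2 = 95.7 kPa.
Pore pressure: u = 9.81×(5 − 2) = 29.43 kPa.
Initial effective stress: σ'_0 = σ_v − u = 95.7 − 29.43 = 66.27 kPa.
Final effective stress: σ'_f = σ'_0 + Δσ = 66.27 + 44.8 = 111.07 kPa.
Normally consolidated clay, so the full stress increment lies on the virgin compression line:
S_c = C_c·H/(1+e₀)·log₁₀(σ'_f/σ'_0) = 0.34×4/(1+1.12)×log₁₀(111.07/66.27)
    = 0.64151 × 0.22428 = 0.1439 m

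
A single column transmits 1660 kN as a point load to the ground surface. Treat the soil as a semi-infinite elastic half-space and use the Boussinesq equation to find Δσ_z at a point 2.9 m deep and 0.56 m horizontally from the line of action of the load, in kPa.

Δσ_z ≈ 86 kPa

Boussinesq vertical stress below a point load on an elastic half-space:
Δσ_z = 3P/(2πz²) · [1 + (r/z)²]^(−5/2)
r/z = 0.56/2.9 = 0.1931; [1+(r/z)²]^(−5/2) = 0.91254.
Δσ_z = 3×1660/(2π×2.9²) × 0.91254 = 94.244 × 0.91254 = 86 kPa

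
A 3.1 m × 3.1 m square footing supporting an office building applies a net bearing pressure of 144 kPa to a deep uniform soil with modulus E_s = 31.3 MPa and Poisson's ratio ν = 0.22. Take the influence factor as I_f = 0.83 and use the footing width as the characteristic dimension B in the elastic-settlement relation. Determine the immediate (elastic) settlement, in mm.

Immediate (elastic) settlement: S_e = q·B·(1−ν²)/E_s · I_f.
E_s = 31.3 MPa = 31300 kPa.
S_e = 144 × 3.1 × (1 − 0.22²) / 31300 × 0.83
    = 144 × 3.1 × 0.9516 / 31300 × 0.83
    = 0.01126 m = 11.26 mm

S_e ≈ 11.3 mm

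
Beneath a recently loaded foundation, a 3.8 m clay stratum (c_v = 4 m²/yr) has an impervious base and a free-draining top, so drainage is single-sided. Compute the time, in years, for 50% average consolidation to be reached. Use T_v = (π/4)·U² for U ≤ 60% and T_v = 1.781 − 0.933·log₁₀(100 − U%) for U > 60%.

t ≈ 0.709 years

Drainage path length: H_d = H = 3.8 m (single drainage).
U ≤ 60%: T_v = (π/4)·U² = (π/4)×0.5² = 0.19635.
t = T_v·H_d²/c_v = 0.19635×3.8²/4 = 0.7088 years.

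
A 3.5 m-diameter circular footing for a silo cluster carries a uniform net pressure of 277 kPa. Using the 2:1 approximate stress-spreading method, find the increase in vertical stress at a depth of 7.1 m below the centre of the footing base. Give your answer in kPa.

Δσ_z ≈ 30.2 kPa

By the 2:1 method the load spreads at 1 horizontal : 2 vertical, so at depth z the loaded area has grown by z in each plan dimension:
Δσ ≈ qD²/(D+z)² = 277×3.5²/(3.5+7.1)² = 30.2 kPa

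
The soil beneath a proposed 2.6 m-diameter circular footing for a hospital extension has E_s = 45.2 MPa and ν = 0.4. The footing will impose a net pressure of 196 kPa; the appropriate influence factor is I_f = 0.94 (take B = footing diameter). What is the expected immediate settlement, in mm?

Immediate (elastic) settlement: S_e = q·B·(1−ν²)/E_s · I_f.
E_s = 45.2 MPa = 45200 kPa.
S_e = 196 × 2.6 × (1 − 0.4²) / 45200 × 0.94
    = 196 × 2.6 × 0.84 / 45200 × 0.94
    = 0.008902 m = 8.902 mm

S_e ≈ 8.9 mm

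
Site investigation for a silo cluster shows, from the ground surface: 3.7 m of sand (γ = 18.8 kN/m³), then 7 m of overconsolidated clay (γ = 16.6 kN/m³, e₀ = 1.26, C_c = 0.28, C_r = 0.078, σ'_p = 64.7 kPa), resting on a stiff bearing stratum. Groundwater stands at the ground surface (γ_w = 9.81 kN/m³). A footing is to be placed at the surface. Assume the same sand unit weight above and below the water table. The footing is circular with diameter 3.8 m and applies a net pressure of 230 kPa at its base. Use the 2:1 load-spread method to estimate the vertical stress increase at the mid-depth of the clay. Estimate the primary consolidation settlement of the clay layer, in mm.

S_c ≈ 114 mm

Mid-depth of clay below the ground surface: z = 3.7 + 7/2 = 7.2 m.
Total vertical stress at mid-clay: σ_v = 18.8×3.7 + 16.6×3.5 = 127.66 kPa.
Pore pressure: u = 9.81×(7.2 − 0) = 70.632 kPa.
Initial effective stress: σ'_0 = σ_v − u = 127.66 − 70.632 = 57.028 kPa.
Stress increase at mid-clay by the 2:1 spreading method:
Δσ ≈ qD²/(D+z)² = 230×3.8²/(3.8+7.2)² = 27.448 kPa
Final effective stress: σ'_f = 57.028 + 27.448 = 84.476 kPa.
σ'_f = 84.476 > σ'_p = 64.7 kPa, so the stress path crosses the preconsolidation pressure — recompression up to σ'_p, then virgin compression beyond:
S_c = H/(1+e₀)·[C_r·log₁₀(σ'_p/σ'_0) + C_c·log₁₀(σ'_f/σ'_p)]
    = 7/2.26 × [0.078×log₁₀(64.7/57.028) + 0.28×log₁₀(84.476/64.7)]
    = 3.0973 × [0.0042757 + 0.032432] = 0.1137 m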